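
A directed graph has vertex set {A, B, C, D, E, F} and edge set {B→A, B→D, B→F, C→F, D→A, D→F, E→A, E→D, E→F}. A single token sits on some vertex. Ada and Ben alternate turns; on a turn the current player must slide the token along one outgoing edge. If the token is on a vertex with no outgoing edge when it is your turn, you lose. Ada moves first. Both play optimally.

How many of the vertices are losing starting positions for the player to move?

Compute win/loss labels from the base case upward. A position with no move is L. Any other position is W if it can reach an L in one move, else L.
Every edge goes from a vertex to one that appears earlier in the order A, F, D, B, E, C, so processing vertices in that order labels each vertex after all of its successors.
A: no outgoing edge → L
F: no outgoing edge → L
D: reaches L-position F → W
B: reaches L-position F → W
E: reaches L-position F → W
C: reaches L-position F → W
The L vertices are A, F; that is 2 in all.

2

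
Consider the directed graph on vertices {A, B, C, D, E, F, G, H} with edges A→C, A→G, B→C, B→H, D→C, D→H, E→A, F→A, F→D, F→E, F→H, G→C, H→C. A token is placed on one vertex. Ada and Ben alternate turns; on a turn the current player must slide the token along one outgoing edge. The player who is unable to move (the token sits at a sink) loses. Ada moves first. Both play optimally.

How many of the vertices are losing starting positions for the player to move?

Compute win/loss labels from the base case upward. A position with no move is L. Any other position is W if it can reach an L in one move, else L.
Every edge goes from a vertex to one that appears earlier in the order C, H, G, D, A, E, B, F, so processing vertices in that order labels each vertex after all of its successors.
C: no outgoing edge → L
H: reaches L-position C → W
G: reaches L-position C → W
D: reaches L-position C → W
A: reaches L-position C → W
E: only reaches A(W), which is W → L
B: reaches L-position C → W
F: reaches L-position E → W
The L vertices are C, E; that is 2 in all.

2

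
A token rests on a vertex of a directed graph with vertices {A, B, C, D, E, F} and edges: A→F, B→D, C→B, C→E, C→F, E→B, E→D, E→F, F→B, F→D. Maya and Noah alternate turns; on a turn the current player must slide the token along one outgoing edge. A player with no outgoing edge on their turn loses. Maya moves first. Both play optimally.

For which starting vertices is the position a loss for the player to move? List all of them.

A, C, D

Work bottom-up. With no move the player to move loses. Otherwise the position is W if at least one move leads to an L position for the opponent, and L if every move leads to a W.
Every edge goes from a vertex to one that appears earlier in the order D, B, F, E, A, C, so processing vertices in that order labels each vertex after all of its successors.
D: no outgoing edge → L
B: W (go to D, an L position)
F: W (go to D, an L position)
E: W (go to D, an L position)
A: L (sole option F(W) is W)
C: L (options E(W), F(W), B(W) are all W)
Reading off the rows marked L gives the requested list; there are 3 such vertices.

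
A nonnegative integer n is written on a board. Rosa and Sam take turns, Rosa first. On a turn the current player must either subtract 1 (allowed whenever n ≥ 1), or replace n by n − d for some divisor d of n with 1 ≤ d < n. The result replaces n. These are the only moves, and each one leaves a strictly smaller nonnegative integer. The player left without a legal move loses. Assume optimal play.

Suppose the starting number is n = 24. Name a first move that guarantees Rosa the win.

Move to 21.

Work bottom-up. With no move the player to move loses. Otherwise the position is W if at least one move leads to an L position for the opponent, and L if every move leads to a W.
n=0: no move → L
n=1: W (go to 0, an L position)
n=2: L (sole option 1(W) is W)
n=3: W (go to 2, an L position)
n=4: W (go to 2, an L position)
n=5: L (sole option 4(W) is W)
n=6: W (go to 5, an L position)
n=7: L (sole option 6(W) is W)
n=8: W (go to 7, an L position)
n=9: L (options 6(W), 8(W) are all W)
n=10: W (go to 5, an L position)
n=11: L (sole option 10(W) is W)
n=12: W (go to 9, an L position)
n=13: L (sole option 12(W) is W)
n=14: W (go to 7, an L position)
n=15: L (options 10(W), 12(W), 14(W) are all W)
n=16: W (go to 15, an L position)
n=17: L (sole option 16(W) is W)
n=18: W (go to 9, an L position)
n=19: L (sole option 18(W) is W)
n=20: W (go to 15, an L position)
n=21: L (options 14(W), 18(W), 20(W) are all W)
n=22: W (go to 11, an L position)
n=23: L (sole option 22(W) is W)
n=24: W (go to 21, an L position)
From 24, the L positions reachable in one move are: 21, 23. Any move reaching one of these is winning.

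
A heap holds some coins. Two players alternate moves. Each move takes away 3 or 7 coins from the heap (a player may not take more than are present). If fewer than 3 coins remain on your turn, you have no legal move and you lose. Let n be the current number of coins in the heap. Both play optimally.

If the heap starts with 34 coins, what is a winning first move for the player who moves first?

Compute win/loss labels from the base case upward. A position with no move is L. Any other position is W if it can reach an L in one move, else L.
n=0: no move → L
n=1: no move → L
n=2: no move → L
n=3: reaches L-position 0 → W
n=4: reaches L-position 1 → W
n=5: reaches L-position 2 → W
n=6: only reaches 3(W), which is W → L
n=7: reaches L-position 0 → W
n=8: reaches L-position 1 → W
n=9: reaches L-position 6 → W
n=10: only reaches 7(W), 3(W), all W → L
n=11: only reaches 8(W), 4(W), all W → L
n=12: only reaches 9(W), 5(W), all W → L
n=13: reaches L-position 10 → W
n=14: reaches L-position 11 → W
n=15: reaches L-position 12 → W
n=16: only reaches 13(W), 9(W), all W → L
n=17: reaches L-position 10 → W
n=18: reaches L-position 11 → W
n=19: reaches L-position 16 → W
n=20: only reaches 17(W), 13(W), all W → L
n=21: only reaches 18(W), 14(W), all W → L
n=22: only reaches 19(W), 15(W), all W → L
n=23: reaches L-position 20 → W
n=24: reaches L-position 21 → W
n=25: reaches L-position 22 → W
n=26: only reaches 23(W), 19(W), all W → L
n=27: reaches L-position 20 → W
n=28: reaches L-position 21 → W
n=29: reaches L-position 26 → W
n=30: only reaches 27(W), 23(W), all W → L
n=31: only reaches 28(W), 24(W), all W → L
n=32: only reaches 29(W), 25(W), all W → L
n=33: reaches L-position 30 → W
n=34: reaches L-position 31 → W
From 34, the L positions reachable in one move are: 31.

Remove 3, leaving 31.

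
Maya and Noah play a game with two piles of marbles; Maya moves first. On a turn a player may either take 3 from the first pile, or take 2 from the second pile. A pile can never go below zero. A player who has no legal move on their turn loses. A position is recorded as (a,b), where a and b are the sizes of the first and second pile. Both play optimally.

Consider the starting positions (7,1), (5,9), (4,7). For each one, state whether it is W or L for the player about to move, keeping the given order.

(7,1): L, (5,9): W, (4,7): L

Work bottom-up. With no move the player to move loses. Otherwise the position is W if at least one move leads to an L position for the opponent, and L if every move leads to a W.
No move ever increases a pile, so every position that can arise here has a ≤ 7 and b ≤ 9; it is enough to label the cells with 0 ≤ a ≤ 7 and 0 ≤ b ≤ 9.
Every move lowers a or b (never raises either), so fill the grid row by row in increasing a, and left to right within a row: each cell's successors are then already labelled.
      b=0  b=1  b=2  b=3  b=4  b=5  b=6  b=7  b=8  b=9
a=0:    L    L    W    W    L    L    W    W    L    L
a=1:    L    L    W    W    L    L    W    W    L    L
a=2:    L    L    W    W    L    L    W    W    L    L
a=3:    W    W    L    L    W    W    L    L    W    W
a=4:    W    W    L    L    W    W    L    L    W    W
a=5:    W    W    L    L    W    W    L    L    W    W
a=6:    L    L    W    W    L    L    W    W    L    L
a=7:    L    L    W    W    L    L    W    W    L    L
Cells with no legal move (terminal, hence L): (0,0), (0,1), (1,0), (1,1), (2,0), (2,1).
The remaining L cells, each justified by listing all of its moves:
(0,4): only reaches (0,2)(W), which is W → L
(0,5): only reaches (0,3)(W), which is W → L
(0,8): only reaches (0,6)(W), which is W → L
(0,9): only reaches (0,7)(W), which is W → L
(1,4): only reaches (1,2)(W), which is W → L
(1,5): only reaches (1,3)(W), which is W → L
(1,8): only reaches (1,6)(W), which is W → L
(1,9): only reaches (1,7)(W), which is W → L
(2,4): only reaches (2,2)(W), which is W → L
(2,5): only reaches (2,3)(W), which is W → L
(2,8): only reaches (2,6)(W), which is W → L
(2,9): only reaches (2,7)(W), which is W → L
(3,2): only reaches (0,2)(W), (3,0)(W), all W → L
(3,3): only reaches (0,3)(W), (3,1)(W), all W → L
(3,6): only reaches (0,6)(W), (3,4)(W), all W → L
(3,7): only reaches (0,7)(W), (3,5)(W), all W → L
(4,2): only reaches (1,2)(W), (4,0)(W), all W → L
(4,3): only reaches (1,3)(W), (4,1)(W), all W → L
(4,6): only reaches (1,6)(W), (4,4)(W), all W → L
(4,7): only reaches (1,7)(W), (4,5)(W), all W → L
(5,2): only reaches (2,2)(W), (5,0)(W), all W → L
(5,3): only reaches (2,3)(W), (5,1)(W), all W → L
(5,6): only reaches (2,6)(W), (5,4)(W), all W → L
(5,7): only reaches (2,7)(W), (5,5)(W), all W → L
(6,0): only reaches (3,0)(W), which is W → L
(6,1): only reaches (3,1)(W), which is W → L
(6,4): only reaches (3,4)(W), (6,2)(W), all W → L
(6,5): only reaches (3,5)(W), (6,3)(W), all W → L
(6,8): only reaches (3,8)(W), (6,6)(W), all W → L
(6,9): only reaches (3,9)(W), (6,7)(W), all W → L
(7,0): only reaches (4,0)(W), which is W → L
(7,1): only reaches (4,1)(W), which is W → L
(7,4): only reaches (4,4)(W), (7,2)(W), all W → L
(7,5): only reaches (4,5)(W), (7,3)(W), all W → L
(7,8): only reaches (4,8)(W), (7,6)(W), all W → L
(7,9): only reaches (4,9)(W), (7,7)(W), all W → L
Every other cell has at least one move into one of the L cells above, so it is W.
(7,1): one of the L cells justified above, so L
(5,9): the move to (2,9) reaches an L cell, so W
(4,7): one of the L cells justified above, so L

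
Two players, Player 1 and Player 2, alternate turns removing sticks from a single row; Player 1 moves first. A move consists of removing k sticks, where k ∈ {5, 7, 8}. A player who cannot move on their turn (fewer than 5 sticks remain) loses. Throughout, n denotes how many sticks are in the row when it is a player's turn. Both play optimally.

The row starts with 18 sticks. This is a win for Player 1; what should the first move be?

Compute win/loss labels from the base case upward. A position with no move is L. Any other position is W if it can reach an L in one move, else L.
n=0: no move → L
n=1: no move → L
n=2: no move → L
n=3: no move → L
n=4: no move → L
n=5: reaches L-position 0 → W
n=6: reaches L-position 1 → W
n=7: reaches L-position 2 → W
n=8: reaches L-position 3 → W
n=9: reaches L-position 4 → W
n=10: reaches L-position 3 → W
n=11: reaches L-position 4 → W
n=12: reaches L-position 4 → W
n=13: only reaches 8(W), 6(W), 5(W), all W → L
n=14: only reaches 9(W), 7(W), 6(W), all W → L
n=15: only reaches 10(W), 8(W), 7(W), all W → L
n=16: only reaches 11(W), 9(W), 8(W), all W → L
n=17: only reaches 12(W), 10(W), 9(W), all W → L
n=18: reaches L-position 13 → W
From 18, the L positions reachable in one move are: 13.

Remove 5, leaving 13.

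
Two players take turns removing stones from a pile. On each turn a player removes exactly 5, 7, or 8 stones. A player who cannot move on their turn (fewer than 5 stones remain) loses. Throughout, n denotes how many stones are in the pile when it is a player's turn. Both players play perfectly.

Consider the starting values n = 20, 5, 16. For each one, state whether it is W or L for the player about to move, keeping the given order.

Classify positions by backward induction: terminal positions (no move available) are L. From any other position, the mover wins iff some move reaches an L.
n=0: no move → L
n=1: no move → L
n=2: no move → L
n=3: no move → L
n=4: no move → L
n=5: →0(L), so W
n=6: →1(L), so W
n=7: →2(L), so W
n=8: →3(L), so W
n=9: →4(L), so W
n=10: →3(L), so W
n=11: →4(L), so W
n=12: →4(L), so W
n=13: →8(W), 6(W), 5(W) — all W, so L
n=14: →9(W), 7(W), 6(W) — all W, so L
n=15: →10(W), 8(W), 7(W) — all W, so L
n=16: →11(W), 9(W), 8(W) — all W, so L
n=17: →12(W), 10(W), 9(W) — all W, so L
n=18: →13(L), so W
n=19: →14(L), so W
n=20: →15(L), so W

20: W, 5: W, 16: L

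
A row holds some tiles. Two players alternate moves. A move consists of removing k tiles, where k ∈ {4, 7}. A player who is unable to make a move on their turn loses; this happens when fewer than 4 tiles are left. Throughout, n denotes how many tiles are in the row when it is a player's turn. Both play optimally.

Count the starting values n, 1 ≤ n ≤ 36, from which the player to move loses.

Compute win/loss labels from the base case upward. A position with no move is L. Any other position is W if it can reach an L in one move, else L.
n=0: no move → L
n=1: no move → L
n=2: no move → L
n=3: no move → L
n=4: →0(L), so W
n=5: →1(L), so W
n=6: →2(L), so W
n=7: →3(L), so W
n=8: →1(L), so W
n=9: →2(L), so W
n=10: →3(L), so W
n=11: →7(W), 4(W) — all W, so L
n=12: →8(W), 5(W) — all W, so L
n=13: →9(W), 6(W) — all W, so L
n=14: →10(W), 7(W) — all W, so L
n=15: →11(L), so W
n=16: →12(L), so W
n=17: →13(L), so W
n=18: →14(L), so W
n=19: →12(L), so W
n=20: →13(L), so W
n=21: →14(L), so W
n=22: →18(W), 15(W) — all W, so L
n=23: →19(W), 16(W) — all W, so L
n=24: →20(W), 17(W) — all W, so L
n=25: →21(W), 18(W) — all W, so L
n=26: →22(L), so W
n=27: →23(L), so W
n=28: →24(L), so W
n=29: →25(L), so W
n=30: →23(L), so W
n=31: →24(L), so W
n=32: →25(L), so W
n=33: →29(W), 26(W) — all W, so L
n=34: →30(W), 27(W) — all W, so L
n=35: →31(W), 28(W) — all W, so L
n=36: →32(W), 29(W) — all W, so L
L entries with 1 ≤ n ≤ 36 (n=0 is outside the asked range and is not counted): n = 1, 2, 3, 11, 12, 13, 14, 22, 23, 24, 25, 33, 34, 35, 36; that makes 15.

15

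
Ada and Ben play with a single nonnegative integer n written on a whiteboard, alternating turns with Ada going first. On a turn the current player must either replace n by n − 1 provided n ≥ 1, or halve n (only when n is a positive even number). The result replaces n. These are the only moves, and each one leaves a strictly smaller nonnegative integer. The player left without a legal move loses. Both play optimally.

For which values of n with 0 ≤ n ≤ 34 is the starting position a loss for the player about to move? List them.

0, 2, 5, 7, 9, 11, 13, 15, 17, 19, 21, 23, 25, 27, 29, 31, 33

Build the W/L table. Terminal = L. A non-terminal position is W if it has a move to some L; otherwise it is L.
n=0: no move → L
n=1: W (go to 0, an L position)
n=2: L (sole option 1(W) is W)
n=3: W (go to 2, an L position)
n=4: W (go to 2, an L position)
n=5: L (sole option 4(W) is W)
n=6: W (go to 5, an L position)
n=7: L (sole option 6(W) is W)
n=8: W (go to 7, an L position)
n=9: L (sole option 8(W) is W)
n=10: W (go to 5, an L position)
n=11: L (sole option 10(W) is W)
n=12: W (go to 11, an L position)
n=13: L (sole option 12(W) is W)
n=14: W (go to 7, an L position)
n=15: L (sole option 14(W) is W)
n=16: W (go to 15, an L position)
n=17: L (sole option 16(W) is W)
n=18: W (go to 9, an L position)
n=19: L (sole option 18(W) is W)
n=20: W (go to 19, an L position)
n=21: L (sole option 20(W) is W)
n=22: W (go to 11, an L position)
n=23: L (sole option 22(W) is W)
n=24: W (go to 23, an L position)
n=25: L (sole option 24(W) is W)
n=26: W (go to 13, an L position)
n=27: L (sole option 26(W) is W)
n=28: W (go to 27, an L position)
n=29: L (sole option 28(W) is W)
n=30: W (go to 15, an L position)
n=31: L (sole option 30(W) is W)
n=32: W (go to 31, an L position)
n=33: L (sole option 32(W) is W)
n=34: W (go to 17, an L position)
The losing starting values of n are exactly the entries labelled L in this table (17 of them).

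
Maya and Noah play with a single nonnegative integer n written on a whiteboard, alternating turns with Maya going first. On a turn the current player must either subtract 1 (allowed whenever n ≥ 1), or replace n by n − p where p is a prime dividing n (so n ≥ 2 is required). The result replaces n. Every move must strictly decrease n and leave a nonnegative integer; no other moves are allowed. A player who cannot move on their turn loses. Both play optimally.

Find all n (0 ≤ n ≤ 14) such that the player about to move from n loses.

0, 4, 8, 12

Use the standard recursion: the mover loses at a terminal position; elsewhere, the mover wins exactly when some move hands the opponent an L position.
n=0: no move → L
n=1: →0(L), so W
n=2: →0(L), so W
n=3: →0(L), so W
n=4: →2(W), 3(W) — all W, so L
n=5: →0(L), so W
n=6: →4(L), so W
n=7: →0(L), so W
n=8: →6(W), 7(W) — all W, so L
n=9: →8(L), so W
n=10: →8(L), so W
n=11: →0(L), so W
n=12: →9(W), 10(W), 11(W) — all W, so L
n=13: →0(L), so W
n=14: →12(L), so W
Reading off the rows marked L gives the requested list; there are 4 such values of n.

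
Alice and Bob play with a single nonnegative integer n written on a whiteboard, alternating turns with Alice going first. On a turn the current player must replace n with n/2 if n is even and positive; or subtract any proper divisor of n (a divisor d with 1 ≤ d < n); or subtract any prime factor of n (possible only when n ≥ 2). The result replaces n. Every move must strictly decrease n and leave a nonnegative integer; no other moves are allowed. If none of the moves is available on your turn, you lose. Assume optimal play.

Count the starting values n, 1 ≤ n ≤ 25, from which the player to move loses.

Classify positions by backward induction: terminal positions (no move available) are L. From any other position, the mover wins iff some move reaches an L.
n=0: no move → L
n=1: no move → L
n=2: W (go to 0, an L position)
n=3: W (go to 0, an L position)
n=4: L (options 2(W), 3(W) are all W)
n=5: W (go to 0, an L position)
n=6: W (go to 4, an L position)
n=7: W (go to 0, an L position)
n=8: W (go to 4, an L position)
n=9: L (options 6(W), 8(W) are all W)
n=10: W (go to 9, an L position)
n=11: W (go to 0, an L position)
n=12: W (go to 9, an L position)
n=13: W (go to 0, an L position)
n=14: L (options 7(W), 12(W), 13(W) are all W)
n=15: W (go to 14, an L position)
n=16: W (go to 14, an L position)
n=17: W (go to 0, an L position)
n=18: W (go to 9, an L position)
n=19: W (go to 0, an L position)
n=20: L (options 10(W), 15(W), 16(W), 18(W), 19(W) are all W)
n=21: W (go to 14, an L position)
n=22: W (go to 20, an L position)
n=23: W (go to 0, an L position)
n=24: W (go to 20, an L position)
n=25: W (go to 20, an L position)
L entries with 1 ≤ n ≤ 25 (n=0 is outside the asked range and is not counted): n = 1, 4, 9, 14, 20; that makes 5.

5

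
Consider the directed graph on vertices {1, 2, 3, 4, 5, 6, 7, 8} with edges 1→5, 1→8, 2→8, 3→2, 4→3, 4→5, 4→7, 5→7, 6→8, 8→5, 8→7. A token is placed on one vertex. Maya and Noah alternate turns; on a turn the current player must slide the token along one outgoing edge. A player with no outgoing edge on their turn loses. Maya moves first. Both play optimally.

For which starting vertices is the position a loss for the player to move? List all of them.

Use the standard recursion: the mover loses at a terminal position; elsewhere, the mover wins exactly when some move hands the opponent an L position.
Every edge goes from a vertex to one that appears earlier in the order 7, 5, 8, 1, 6, 2, 3, 4, so processing vertices in that order labels each vertex after all of its successors.
7: no outgoing edge → L
5: can move to 7, which is L ⇒ W
8: can move to 7, which is L ⇒ W
1: moves to 8(W), 5(W); every one is W ⇒ L
6: the only move is to 8(W), a W ⇒ L
2: the only move is to 8(W), a W ⇒ L
3: can move to 2, which is L ⇒ W
4: can move to 7, which is L ⇒ W
The losing starting vertices are exactly the entries labelled L in this table (4 of them).

1, 2, 6, 7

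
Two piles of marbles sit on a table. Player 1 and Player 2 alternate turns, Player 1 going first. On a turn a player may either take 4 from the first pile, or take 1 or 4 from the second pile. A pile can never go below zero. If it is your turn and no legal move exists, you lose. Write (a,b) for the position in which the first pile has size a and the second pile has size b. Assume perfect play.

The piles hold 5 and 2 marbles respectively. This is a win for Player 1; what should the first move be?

Classify positions by backward induction: terminal positions (no move available) are L. From any other position, the mover wins iff some move reaches an L.
No move ever increases a pile, so every position that can arise here has a ≤ 5 and b ≤ 2; it is enough to label the cells with 0 ≤ a ≤ 5 and 0 ≤ b ≤ 2.
Every move lowers a or b (never raises either), so fill the grid row by row in increasing a, and left to right within a row: each cell's successors are then already labelled.
      b=0  b=1  b=2
a=0:    L    W    L
a=1:    L    W    L
a=2:    L    W    L
a=3:    L    W    L
a=4:    W    L    W
a=5:    W    L    W
Cells with no legal move (terminal, hence L): (0,0), (1,0), (2,0), (3,0).
The remaining L cells, each justified by listing all of its moves:
(0,2): L (sole option (0,1)(W) is W)
(1,2): L (sole option (1,1)(W) is W)
(2,2): L (sole option (2,1)(W) is W)
(3,2): L (sole option (3,1)(W) is W)
(4,1): L (options (0,1)(W), (4,0)(W) are all W)
(5,1): L (options (1,1)(W), (5,0)(W) are all W)
Every other cell has at least one move into one of the L cells above, so it is W.
From (5,2), the L positions reachable in one move are: (1,2), (5,1). Any move reaching one of these is winning.

Move to (1,2).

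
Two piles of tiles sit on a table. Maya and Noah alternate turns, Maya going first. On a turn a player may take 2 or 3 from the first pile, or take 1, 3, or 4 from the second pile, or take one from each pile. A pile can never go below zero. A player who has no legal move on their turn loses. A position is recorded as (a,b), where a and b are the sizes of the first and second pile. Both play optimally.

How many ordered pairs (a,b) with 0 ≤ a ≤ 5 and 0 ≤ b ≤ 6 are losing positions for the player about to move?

Compute win/loss labels from the base case upward. A position with no move is L. Any other position is W if it can reach an L in one move, else L.
Every move lowers a or b (never raises either), so fill the grid row by row in increasing a, and left to right within a row: each cell's successors are then already labelled.
      b=0  b=1  b=2  b=3  b=4  b=5  b=6
a=0:    L    W    L    W    W    W    W
a=1:    L    W    L    W    W    W    W
a=2:    W    W    W    W    L    W    L
a=3:    W    L    W    L    W    W    W
a=4:    W    L    W    L    W    W    W
a=5:    L    W    W    W    W    L    W
Cells with no legal move (terminal, hence L): (0,0), (1,0).
The remaining L cells, each justified by listing all of its moves:
(0,2): →(0,1)(W) only, which is W, so L
(1,2): →(1,1)(W), (0,1)(W) — all W, so L
(2,4): →(0,4)(W), (2,3)(W), (2,1)(W), (2,0)(W), (1,3)(W) — all W, so L
(2,6): →(0,6)(W), (2,5)(W), (2,3)(W), (2,2)(W), (1,5)(W) — all W, so L
(3,1): →(1,1)(W), (0,1)(W), (3,0)(W), (2,0)(W) — all W, so L
(3,3): →(1,3)(W), (0,3)(W), (3,2)(W), (3,0)(W), (2,2)(W) — all W, so L
(4,1): →(2,1)(W), (1,1)(W), (4,0)(W), (3,0)(W) — all W, so L
(4,3): →(2,3)(W), (1,3)(W), (4,2)(W), (4,0)(W), (3,2)(W) — all W, so L
(5,0): →(3,0)(W), (2,0)(W) — all W, so L
(5,5): →(3,5)(W), (2,5)(W), (5,4)(W), (5,2)(W), (5,1)(W), (4,4)(W) — all W, so L
Every other cell has at least one move into one of the L cells above, so it is W.
L cells per row: a=0: 2, a=1: 2, a=2: 2, a=3: 2, a=4: 2, a=5: 2; total 12.

12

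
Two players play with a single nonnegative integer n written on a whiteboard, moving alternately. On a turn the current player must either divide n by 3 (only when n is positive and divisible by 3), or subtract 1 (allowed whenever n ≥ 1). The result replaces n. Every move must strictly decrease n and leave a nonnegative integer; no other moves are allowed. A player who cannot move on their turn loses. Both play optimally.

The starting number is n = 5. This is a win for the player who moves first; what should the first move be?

Move to 4.

Work bottom-up. With no move the player to move loses. Otherwise the position is W if at least one move leads to an L position for the opponent, and L if every move leads to a W.
n=0: no move → L
n=1: reaches L-position 0 → W
n=2: only reaches 1(W), which is W → L
n=3: reaches L-position 2 → W
n=4: only reaches 3(W), which is W → L
n=5: reaches L-position 4 → W
From 5, the L positions reachable in one move are: 4.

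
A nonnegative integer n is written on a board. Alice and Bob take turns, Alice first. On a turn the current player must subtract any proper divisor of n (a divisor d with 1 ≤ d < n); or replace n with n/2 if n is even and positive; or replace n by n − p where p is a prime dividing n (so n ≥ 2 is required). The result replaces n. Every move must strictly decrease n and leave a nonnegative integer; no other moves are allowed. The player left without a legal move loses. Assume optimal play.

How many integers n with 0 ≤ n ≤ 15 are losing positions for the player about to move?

5

Classify positions by backward induction: terminal positions (no move available) are L. From any other position, the mover wins iff some move reaches an L.
n=0: no move → L
n=1: no move → L
n=2: reaches L-position 0 → W
n=3: reaches L-position 0 → W
n=4: only reaches 2(W), 3(W), all W → L
n=5: reaches L-position 0 → W
n=6: reaches L-position 4 → W
n=7: reaches L-position 0 → W
n=8: reaches L-position 4 → W
n=9: only reaches 6(W), 8(W), all W → L
n=10: reaches L-position 9 → W
n=11: reaches L-position 0 → W
n=12: reaches L-position 9 → W
n=13: reaches L-position 0 → W
n=14: only reaches 7(W), 12(W), 13(W), all W → L
n=15: reaches L-position 14 → W
L entries with 0 ≤ n ≤ 15: n = 0, 1, 4, 9, 14; that makes 5.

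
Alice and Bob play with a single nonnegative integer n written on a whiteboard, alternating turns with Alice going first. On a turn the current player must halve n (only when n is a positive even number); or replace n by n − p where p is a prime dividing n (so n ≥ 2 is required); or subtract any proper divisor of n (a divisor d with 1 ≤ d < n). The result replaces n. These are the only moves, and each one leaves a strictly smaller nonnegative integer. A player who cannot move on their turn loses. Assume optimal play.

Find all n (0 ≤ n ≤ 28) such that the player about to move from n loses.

0, 1, 4, 9, 14, 20, 26

Build the W/L table. Terminal = L. A non-terminal position is W if it has a move to some L; otherwise it is L.
n=0: no move → L
n=1: no move → L
n=2: reaches L-position 0 → W
n=3: reaches L-position 0 → W
n=4: only reaches 2(W), 3(W), all W → L
n=5: reaches L-position 0 → W
n=6: reaches L-position 4 → W
n=7: reaches L-position 0 → W
n=8: reaches L-position 4 → W
n=9: only reaches 6(W), 8(W), all W → L
n=10: reaches L-position 9 → W
n=11: reaches L-position 0 → W
n=12: reaches L-position 9 → W
n=13: reaches L-position 0 → W
n=14: only reaches 7(W), 12(W), 13(W), all W → L
n=15: reaches L-position 14 → W
n=16: reaches L-position 14 → W
n=17: reaches L-position 0 → W
n=18: reaches L-position 9 → W
n=19: reaches L-position 0 → W
n=20: only reaches 10(W), 15(W), 16(W), 18(W), 19(W), all W → L
n=21: reaches L-position 14 → W
n=22: reaches L-position 20 → W
n=23: reaches L-position 0 → W
n=24: reaches L-position 20 → W
n=25: reaches L-position 20 → W
n=26: only reaches 13(W), 24(W), 25(W), all W → L
n=27: reaches L-position 26 → W
n=28: reaches L-position 14 → W
The losing starting values of n are exactly the entries labelled L in this table (7 of them).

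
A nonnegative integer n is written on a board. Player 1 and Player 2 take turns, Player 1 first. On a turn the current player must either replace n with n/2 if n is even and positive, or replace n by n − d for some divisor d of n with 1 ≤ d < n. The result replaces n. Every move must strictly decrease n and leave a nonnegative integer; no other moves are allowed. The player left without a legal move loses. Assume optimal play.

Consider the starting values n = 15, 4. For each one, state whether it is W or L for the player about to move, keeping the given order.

15: L, 4: W

Compute win/loss labels from the base case upward. A position with no move is L. Any other position is W if it can reach an L in one move, else L.
n=0: no move → L
n=1: no move → L
n=2: can move to 1, which is L ⇒ W
n=3: the only move is to 2(W), a W ⇒ L
n=4: can move to 3, which is L ⇒ W
n=5: the only move is to 4(W), a W ⇒ L
n=6: can move to 3, which is L ⇒ W
n=7: the only move is to 6(W), a W ⇒ L
n=8: can move to 7, which is L ⇒ W
n=9: moves to 6(W), 8(W); every one is W ⇒ L
n=10: can move to 5, which is L ⇒ W
n=11: the only move is to 10(W), a W ⇒ L
n=12: can move to 9, which is L ⇒ W
n=13: the only move is to 12(W), a W ⇒ L
n=14: can move to 7, which is L ⇒ W
n=15: moves to 10(W), 12(W), 14(W); every one is W ⇒ L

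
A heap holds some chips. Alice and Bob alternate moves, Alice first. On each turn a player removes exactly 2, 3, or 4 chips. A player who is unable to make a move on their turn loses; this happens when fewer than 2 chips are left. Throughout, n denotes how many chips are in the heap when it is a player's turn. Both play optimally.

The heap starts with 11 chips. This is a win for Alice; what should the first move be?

Remove 4, leaving 7.

Label each position W (a win for the player to move) or L (a loss). A position with no legal move is L; any other position is W exactly when some move reaches an L, and L when every move reaches a W.
n=0: no move → L
n=1: no move → L
n=2: can move to 0, which is L ⇒ W
n=3: can move to 1, which is L ⇒ W
n=4: can move to 1, which is L ⇒ W
n=5: can move to 1, which is L ⇒ W
n=6: moves to 4(W), 3(W), 2(W); every one is W ⇒ L
n=7: moves to 5(W), 4(W), 3(W); every one is W ⇒ L
n=8: can move to 6, which is L ⇒ W
n=9: can move to 7, which is L ⇒ W
n=10: can move to 7, which is L ⇒ W
n=11: can move to 7, which is L ⇒ W
From 11, the L positions reachable in one move are: 7.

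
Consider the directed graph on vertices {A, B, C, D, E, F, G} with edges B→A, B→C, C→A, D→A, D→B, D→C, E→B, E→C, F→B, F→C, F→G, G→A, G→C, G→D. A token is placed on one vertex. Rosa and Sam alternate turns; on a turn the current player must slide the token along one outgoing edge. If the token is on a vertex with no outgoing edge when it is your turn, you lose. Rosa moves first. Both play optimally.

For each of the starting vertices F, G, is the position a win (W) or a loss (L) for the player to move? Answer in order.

F: L, G: W

Positions with no move are L. A position that does have a move is losing for the player to move precisely when every available move leads to a winning position for the opponent. Fill in the labels:
Every edge goes from a vertex to one that appears earlier in the order A, C, B, D, G, E, F, so processing vertices in that order labels each vertex after all of its successors.
A: no outgoing edge → L
C: W (go to A, an L position)
B: W (go to A, an L position)
D: W (go to A, an L position)
G: W (go to A, an L position)
E: L (options B(W), C(W) are all W)
F: L (options G(W), B(W), C(W) are all W)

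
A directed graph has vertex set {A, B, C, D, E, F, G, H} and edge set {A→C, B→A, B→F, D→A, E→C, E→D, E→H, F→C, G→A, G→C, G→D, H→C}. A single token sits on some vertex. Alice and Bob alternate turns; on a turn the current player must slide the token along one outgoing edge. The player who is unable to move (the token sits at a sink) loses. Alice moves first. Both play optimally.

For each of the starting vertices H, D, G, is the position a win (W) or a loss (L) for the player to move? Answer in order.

H: W, D: L, G: W

Classify positions by backward induction: terminal positions (no move available) are L. From any other position, the mover wins iff some move reaches an L.
Every edge goes from a vertex to one that appears earlier in the order C, A, F, H, D, E, B, G, so processing vertices in that order labels each vertex after all of its successors.
C: no outgoing edge → L
A: can move to C, which is L ⇒ W
F: can move to C, which is L ⇒ W
H: can move to C, which is L ⇒ W
D: the only move is to A(W), a W ⇒ L
E: can move to D, which is L ⇒ W
B: moves to F(W), A(W); every one is W ⇒ L
G: can move to D, which is L ⇒ W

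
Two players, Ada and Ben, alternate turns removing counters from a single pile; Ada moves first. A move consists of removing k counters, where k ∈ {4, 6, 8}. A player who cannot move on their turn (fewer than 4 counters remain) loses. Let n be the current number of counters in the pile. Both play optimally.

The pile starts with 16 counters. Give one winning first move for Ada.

Classify positions by backward induction: terminal positions (no move available) are L. From any other position, the mover wins iff some move reaches an L.
n=0: no move → L
n=1: no move → L
n=2: no move → L
n=3: no move → L
n=4: reaches L-position 0 → W
n=5: reaches L-position 1 → W
n=6: reaches L-position 2 → W
n=7: reaches L-position 3 → W
n=8: reaches L-position 2 → W
n=9: reaches L-position 3 → W
n=10: reaches L-position 2 → W
n=11: reaches L-position 3 → W
n=12: only reaches 8(W), 6(W), 4(W), all W → L
n=13: only reaches 9(W), 7(W), 5(W), all W → L
n=14: only reaches 10(W), 8(W), 6(W), all W → L
n=15: only reaches 11(W), 9(W), 7(W), all W → L
n=16: reaches L-position 12 → W
From 16, the L positions reachable in one move are: 12.

Remove 4, leaving 12.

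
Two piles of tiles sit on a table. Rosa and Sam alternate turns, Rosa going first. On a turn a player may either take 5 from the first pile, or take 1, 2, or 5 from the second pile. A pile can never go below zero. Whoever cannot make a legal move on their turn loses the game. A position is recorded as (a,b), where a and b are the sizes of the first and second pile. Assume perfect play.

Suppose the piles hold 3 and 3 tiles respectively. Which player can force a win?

Label each position W (a win for the player to move) or L (a loss). A position with no legal move is L; any other position is W exactly when some move reaches an L, and L when every move reaches a W.
No move ever increases a pile, so every position that can arise here has a ≤ 3 and b ≤ 3; it is enough to label the cells with 0 ≤ a ≤ 3 and 0 ≤ b ≤ 3.
Every move lowers a or b (never raises either), so fill the grid row by row in increasing a, and left to right within a row: each cell's successors are then already labelled.
      b=0  b=1  b=2  b=3
a=0:    L    W    W    L
a=1:    L    W    W    L
a=2:    L    W    W    L
a=3:    L    W    W    L
Cells with no legal move (terminal, hence L): (0,0), (1,0), (2,0), (3,0).
The remaining L cells, each justified by listing all of its moves:
(0,3): moves to (0,2)(W), (0,1)(W); every one is W ⇒ L
(1,3): moves to (1,2)(W), (1,1)(W); every one is W ⇒ L
(2,3): moves to (2,2)(W), (2,1)(W); every one is W ⇒ L
(3,3): moves to (3,2)(W), (3,1)(W); every one is W ⇒ L
Every other cell has at least one move into one of the L cells above, so it is W.
The starting position (3,3) is L: whatever Rosa does, the opponent receives a W position.

Sam wins.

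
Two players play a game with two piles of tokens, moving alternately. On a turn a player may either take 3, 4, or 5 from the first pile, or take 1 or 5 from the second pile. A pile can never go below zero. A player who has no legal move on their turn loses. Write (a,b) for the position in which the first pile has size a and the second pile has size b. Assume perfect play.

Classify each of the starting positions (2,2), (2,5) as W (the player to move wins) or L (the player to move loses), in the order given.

(2,2): L, (2,5): W

Positions with no move are L. A position that does have a move is losing for the player to move precisely when every available move leads to a winning position for the opponent. Fill in the labels:
No move ever increases a pile, so every position that can arise here has a ≤ 2 and b ≤ 5; it is enough to label the cells with 0 ≤ a ≤ 2 and 0 ≤ b ≤ 5.
Every move lowers a or b (never raises either), so fill the grid row by row in increasing a, and left to right within a row: each cell's successors are then already labelled.
      b=0  b=1  b=2  b=3  b=4  b=5
a=0:    L    W    L    W    L    W
a=1:    L    W    L    W    L    W
a=2:    L    W    L    W    L    W
Cells with no legal move (terminal, hence L): (0,0), (1,0), (2,0).
The remaining L cells, each justified by listing all of its moves:
(0,2): L (sole option (0,1)(W) is W)
(0,4): L (sole option (0,3)(W) is W)
(1,2): L (sole option (1,1)(W) is W)
(1,4): L (sole option (1,3)(W) is W)
(2,2): L (sole option (2,1)(W) is W)
(2,4): L (sole option (2,3)(W) is W)
Every other cell has at least one move into one of the L cells above, so it is W.
(2,2): one of the L cells justified above, so L
(2,5): the move to (2,4) reaches an L cell, so W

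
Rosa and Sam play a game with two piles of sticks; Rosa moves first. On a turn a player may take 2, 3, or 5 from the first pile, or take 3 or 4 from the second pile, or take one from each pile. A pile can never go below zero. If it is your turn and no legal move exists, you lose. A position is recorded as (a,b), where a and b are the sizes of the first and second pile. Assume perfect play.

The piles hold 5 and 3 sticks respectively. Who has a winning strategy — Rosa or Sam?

Use the standard recursion: the mover loses at a terminal position; elsewhere, the mover wins exactly when some move hands the opponent an L position.
No move ever increases a pile, so every position that can arise here has a ≤ 5 and b ≤ 3; it is enough to label the cells with 0 ≤ a ≤ 5 and 0 ≤ b ≤ 3.
Every move lowers a or b (never raises either), so fill the grid row by row in increasing a, and left to right within a row: each cell's successors are then already labelled.
      b=0  b=1  b=2  b=3
a=0:    L    L    L    W
a=1:    L    W    W    W
a=2:    W    W    W    L
a=3:    W    W    W    L
a=4:    W    L    L    W
a=5:    W    W    W    W
Cells with no legal move (terminal, hence L): (0,0), (0,1), (0,2), (1,0).
The remaining L cells, each justified by listing all of its moves:
(2,3): L (options (0,3)(W), (2,0)(W), (1,2)(W) are all W)
(3,3): L (options (1,3)(W), (0,3)(W), (3,0)(W), (2,2)(W) are all W)
(4,1): L (options (2,1)(W), (1,1)(W), (3,0)(W) are all W)
(4,2): L (options (2,2)(W), (1,2)(W), (3,1)(W) are all W)
Every other cell has at least one move into one of the L cells above, so it is W.
The starting position (5,3) is W: Rosa should move to (3,3), handing over an L position.

Rosa wins.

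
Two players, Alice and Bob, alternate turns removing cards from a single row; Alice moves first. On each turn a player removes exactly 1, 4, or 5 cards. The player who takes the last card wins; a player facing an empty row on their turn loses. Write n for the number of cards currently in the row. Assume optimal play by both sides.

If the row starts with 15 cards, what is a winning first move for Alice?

Classify positions by backward induction: terminal positions (no move available) are L. From any other position, the mover wins iff some move reaches an L.
n=0: no move → L
n=1: W (go to 0, an L position)
n=2: L (sole option 1(W) is W)
n=3: W (go to 2, an L position)
n=4: W (go to 0, an L position)
n=5: W (go to 0, an L position)
n=6: W (go to 2, an L position)
n=7: W (go to 2, an L position)
n=8: L (options 7(W), 4(W), 3(W) are all W)
n=9: W (go to 8, an L position)
n=10: L (options 9(W), 6(W), 5(W) are all W)
n=11: W (go to 10, an L position)
n=12: W (go to 8, an L position)
n=13: W (go to 8, an L position)
n=14: W (go to 10, an L position)
n=15: W (go to 10, an L position)
From 15, the L positions reachable in one move are: 10.

Remove 5, leaving 10.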